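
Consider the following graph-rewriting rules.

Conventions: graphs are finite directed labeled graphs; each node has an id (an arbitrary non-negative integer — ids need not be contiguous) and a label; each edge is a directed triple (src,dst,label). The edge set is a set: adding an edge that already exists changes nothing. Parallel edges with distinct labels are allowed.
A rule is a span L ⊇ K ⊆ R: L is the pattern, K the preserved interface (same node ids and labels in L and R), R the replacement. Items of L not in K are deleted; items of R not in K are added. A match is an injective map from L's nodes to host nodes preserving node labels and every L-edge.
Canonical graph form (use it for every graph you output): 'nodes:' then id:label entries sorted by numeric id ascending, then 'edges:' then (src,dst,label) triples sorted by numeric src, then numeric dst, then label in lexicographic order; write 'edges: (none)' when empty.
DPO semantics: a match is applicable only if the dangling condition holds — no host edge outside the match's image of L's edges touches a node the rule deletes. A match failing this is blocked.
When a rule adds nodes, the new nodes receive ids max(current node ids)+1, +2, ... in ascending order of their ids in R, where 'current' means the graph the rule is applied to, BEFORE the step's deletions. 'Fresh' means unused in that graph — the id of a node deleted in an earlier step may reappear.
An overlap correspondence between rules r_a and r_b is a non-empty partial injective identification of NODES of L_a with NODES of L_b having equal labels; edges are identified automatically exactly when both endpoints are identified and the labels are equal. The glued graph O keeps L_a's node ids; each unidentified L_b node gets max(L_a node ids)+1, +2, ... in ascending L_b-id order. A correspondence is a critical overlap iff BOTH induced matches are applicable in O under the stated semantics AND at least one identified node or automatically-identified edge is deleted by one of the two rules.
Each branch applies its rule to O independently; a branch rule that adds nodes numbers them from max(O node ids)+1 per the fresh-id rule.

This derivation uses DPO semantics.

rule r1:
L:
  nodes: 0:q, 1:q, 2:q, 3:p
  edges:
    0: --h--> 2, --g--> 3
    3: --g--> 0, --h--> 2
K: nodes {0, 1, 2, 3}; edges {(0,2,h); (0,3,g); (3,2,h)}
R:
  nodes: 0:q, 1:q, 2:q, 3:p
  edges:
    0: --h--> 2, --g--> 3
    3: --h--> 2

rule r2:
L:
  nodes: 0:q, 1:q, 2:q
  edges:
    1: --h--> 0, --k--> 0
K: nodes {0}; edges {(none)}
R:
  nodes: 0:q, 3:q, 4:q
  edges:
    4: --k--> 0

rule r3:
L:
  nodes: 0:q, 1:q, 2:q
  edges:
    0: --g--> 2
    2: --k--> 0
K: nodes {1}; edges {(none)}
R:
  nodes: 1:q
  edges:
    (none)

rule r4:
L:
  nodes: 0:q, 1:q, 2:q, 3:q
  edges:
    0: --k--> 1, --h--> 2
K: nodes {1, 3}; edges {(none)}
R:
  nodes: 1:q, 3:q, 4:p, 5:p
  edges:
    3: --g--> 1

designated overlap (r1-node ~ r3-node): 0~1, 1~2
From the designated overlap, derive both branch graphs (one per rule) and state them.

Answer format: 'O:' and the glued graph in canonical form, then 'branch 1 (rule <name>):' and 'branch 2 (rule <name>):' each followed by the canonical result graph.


O:
nodes: 0:q, 1:q, 2:q, 3:p, 4:q
edges: (0,2,h); (0,3,g); (1,4,k); (3,0,g); (3,2,h); (4,1,g)
branch 1 (rule r1):
nodes: 0:q, 1:q, 2:q, 3:p, 4:q
edges: (0,2,h); (0,3,g); (1,4,k); (3,2,h); (4,1,g)
branch 2 (rule r3):
nodes: 0:q, 2:q, 3:p
edges: (0,2,h); (0,3,g); (3,0,g); (3,2,h)


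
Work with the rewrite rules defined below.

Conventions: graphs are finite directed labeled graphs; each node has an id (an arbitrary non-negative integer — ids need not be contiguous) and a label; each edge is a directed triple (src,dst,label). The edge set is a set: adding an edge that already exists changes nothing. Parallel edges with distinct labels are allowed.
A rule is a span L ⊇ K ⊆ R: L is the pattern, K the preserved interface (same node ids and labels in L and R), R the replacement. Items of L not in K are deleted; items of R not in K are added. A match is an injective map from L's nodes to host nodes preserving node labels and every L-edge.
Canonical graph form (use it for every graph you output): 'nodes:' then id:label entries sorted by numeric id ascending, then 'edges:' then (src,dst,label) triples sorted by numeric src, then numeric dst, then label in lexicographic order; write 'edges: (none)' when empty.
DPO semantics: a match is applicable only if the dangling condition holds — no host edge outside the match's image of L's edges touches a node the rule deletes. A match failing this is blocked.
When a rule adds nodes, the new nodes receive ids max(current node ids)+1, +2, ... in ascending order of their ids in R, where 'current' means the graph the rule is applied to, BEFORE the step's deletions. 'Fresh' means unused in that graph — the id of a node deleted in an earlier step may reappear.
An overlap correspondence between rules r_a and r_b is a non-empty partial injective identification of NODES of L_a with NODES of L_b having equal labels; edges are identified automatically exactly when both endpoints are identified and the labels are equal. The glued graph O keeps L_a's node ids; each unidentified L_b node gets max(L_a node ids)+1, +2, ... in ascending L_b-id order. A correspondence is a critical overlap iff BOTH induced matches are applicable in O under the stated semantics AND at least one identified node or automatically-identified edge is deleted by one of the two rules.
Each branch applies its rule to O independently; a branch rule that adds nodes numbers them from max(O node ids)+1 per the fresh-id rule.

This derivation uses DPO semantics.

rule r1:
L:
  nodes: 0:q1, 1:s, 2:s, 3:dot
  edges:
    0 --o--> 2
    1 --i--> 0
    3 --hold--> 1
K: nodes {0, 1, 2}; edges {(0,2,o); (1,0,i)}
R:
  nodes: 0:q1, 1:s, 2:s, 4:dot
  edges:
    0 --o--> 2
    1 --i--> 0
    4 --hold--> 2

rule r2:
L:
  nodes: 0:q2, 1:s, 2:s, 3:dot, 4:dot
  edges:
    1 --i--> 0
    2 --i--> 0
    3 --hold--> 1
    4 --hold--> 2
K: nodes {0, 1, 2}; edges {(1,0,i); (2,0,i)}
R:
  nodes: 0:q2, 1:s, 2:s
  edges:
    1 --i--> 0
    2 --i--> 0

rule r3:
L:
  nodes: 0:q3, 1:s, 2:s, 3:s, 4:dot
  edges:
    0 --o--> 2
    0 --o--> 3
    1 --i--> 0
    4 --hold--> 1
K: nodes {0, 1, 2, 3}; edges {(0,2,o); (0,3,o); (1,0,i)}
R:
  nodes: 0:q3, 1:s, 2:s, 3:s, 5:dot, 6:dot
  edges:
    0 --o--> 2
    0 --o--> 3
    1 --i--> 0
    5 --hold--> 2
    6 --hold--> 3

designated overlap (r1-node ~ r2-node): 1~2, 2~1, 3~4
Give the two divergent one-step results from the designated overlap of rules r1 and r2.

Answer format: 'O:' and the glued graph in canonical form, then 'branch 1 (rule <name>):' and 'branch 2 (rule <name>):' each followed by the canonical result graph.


O:
nodes: 0:q1, 1:s, 2:s, 3:dot, 4:q2, 5:dot
edges: (0,2,o); (1,0,i); (1,4,i); (2,4,i); (3,1,hold); (5,2,hold)
branch 1 (rule r1):
nodes: 0:q1, 1:s, 2:s, 4:q2, 5:dot, 6:dot
edges: (0,2,o); (1,0,i); (1,4,i); (2,4,i); (5,2,hold); (6,2,hold)
branch 2 (rule r2):
nodes: 0:q1, 1:s, 2:s, 4:q2
edges: (0,2,o); (1,0,i); (1,4,i); (2,4,i)


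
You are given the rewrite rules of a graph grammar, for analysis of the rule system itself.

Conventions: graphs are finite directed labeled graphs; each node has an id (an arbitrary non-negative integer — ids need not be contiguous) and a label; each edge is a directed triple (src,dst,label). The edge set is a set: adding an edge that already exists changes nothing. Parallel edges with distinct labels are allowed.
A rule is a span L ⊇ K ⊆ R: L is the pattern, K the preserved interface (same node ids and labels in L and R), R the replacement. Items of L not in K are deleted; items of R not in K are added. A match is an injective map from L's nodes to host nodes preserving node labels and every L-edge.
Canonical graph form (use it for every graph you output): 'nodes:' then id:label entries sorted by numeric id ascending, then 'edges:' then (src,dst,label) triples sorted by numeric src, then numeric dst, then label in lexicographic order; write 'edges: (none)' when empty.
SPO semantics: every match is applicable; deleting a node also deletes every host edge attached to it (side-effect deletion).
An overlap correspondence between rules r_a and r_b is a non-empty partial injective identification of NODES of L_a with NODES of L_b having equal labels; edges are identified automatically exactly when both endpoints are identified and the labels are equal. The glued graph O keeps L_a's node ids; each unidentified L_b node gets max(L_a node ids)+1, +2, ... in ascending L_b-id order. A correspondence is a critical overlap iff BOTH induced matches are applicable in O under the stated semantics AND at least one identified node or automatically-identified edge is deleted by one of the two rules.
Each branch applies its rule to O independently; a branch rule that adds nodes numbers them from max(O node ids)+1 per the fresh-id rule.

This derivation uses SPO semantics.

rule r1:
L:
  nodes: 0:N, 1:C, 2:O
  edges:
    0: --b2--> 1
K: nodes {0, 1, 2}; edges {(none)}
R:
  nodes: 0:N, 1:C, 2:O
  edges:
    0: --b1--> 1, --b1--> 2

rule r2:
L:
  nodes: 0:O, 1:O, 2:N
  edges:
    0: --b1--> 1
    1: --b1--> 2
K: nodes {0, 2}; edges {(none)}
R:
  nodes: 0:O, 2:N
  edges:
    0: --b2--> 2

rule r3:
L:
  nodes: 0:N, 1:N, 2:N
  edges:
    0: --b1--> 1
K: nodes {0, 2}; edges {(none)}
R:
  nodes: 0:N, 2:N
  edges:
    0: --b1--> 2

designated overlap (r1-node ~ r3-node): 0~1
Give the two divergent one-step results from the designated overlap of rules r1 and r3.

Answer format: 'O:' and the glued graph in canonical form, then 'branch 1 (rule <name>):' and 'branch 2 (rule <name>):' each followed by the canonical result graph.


O:
nodes: 0:N, 1:C, 2:O, 3:N, 4:N
edges: (0,1,b2); (3,0,b1)
branch 1 (rule r1):
nodes: 0:N, 1:C, 2:O, 3:N, 4:N
edges: (0,1,b1); (0,2,b1); (3,0,b1)
branch 2 (rule r3):
nodes: 1:C, 2:O, 3:N, 4:N
edges: (3,4,b1)


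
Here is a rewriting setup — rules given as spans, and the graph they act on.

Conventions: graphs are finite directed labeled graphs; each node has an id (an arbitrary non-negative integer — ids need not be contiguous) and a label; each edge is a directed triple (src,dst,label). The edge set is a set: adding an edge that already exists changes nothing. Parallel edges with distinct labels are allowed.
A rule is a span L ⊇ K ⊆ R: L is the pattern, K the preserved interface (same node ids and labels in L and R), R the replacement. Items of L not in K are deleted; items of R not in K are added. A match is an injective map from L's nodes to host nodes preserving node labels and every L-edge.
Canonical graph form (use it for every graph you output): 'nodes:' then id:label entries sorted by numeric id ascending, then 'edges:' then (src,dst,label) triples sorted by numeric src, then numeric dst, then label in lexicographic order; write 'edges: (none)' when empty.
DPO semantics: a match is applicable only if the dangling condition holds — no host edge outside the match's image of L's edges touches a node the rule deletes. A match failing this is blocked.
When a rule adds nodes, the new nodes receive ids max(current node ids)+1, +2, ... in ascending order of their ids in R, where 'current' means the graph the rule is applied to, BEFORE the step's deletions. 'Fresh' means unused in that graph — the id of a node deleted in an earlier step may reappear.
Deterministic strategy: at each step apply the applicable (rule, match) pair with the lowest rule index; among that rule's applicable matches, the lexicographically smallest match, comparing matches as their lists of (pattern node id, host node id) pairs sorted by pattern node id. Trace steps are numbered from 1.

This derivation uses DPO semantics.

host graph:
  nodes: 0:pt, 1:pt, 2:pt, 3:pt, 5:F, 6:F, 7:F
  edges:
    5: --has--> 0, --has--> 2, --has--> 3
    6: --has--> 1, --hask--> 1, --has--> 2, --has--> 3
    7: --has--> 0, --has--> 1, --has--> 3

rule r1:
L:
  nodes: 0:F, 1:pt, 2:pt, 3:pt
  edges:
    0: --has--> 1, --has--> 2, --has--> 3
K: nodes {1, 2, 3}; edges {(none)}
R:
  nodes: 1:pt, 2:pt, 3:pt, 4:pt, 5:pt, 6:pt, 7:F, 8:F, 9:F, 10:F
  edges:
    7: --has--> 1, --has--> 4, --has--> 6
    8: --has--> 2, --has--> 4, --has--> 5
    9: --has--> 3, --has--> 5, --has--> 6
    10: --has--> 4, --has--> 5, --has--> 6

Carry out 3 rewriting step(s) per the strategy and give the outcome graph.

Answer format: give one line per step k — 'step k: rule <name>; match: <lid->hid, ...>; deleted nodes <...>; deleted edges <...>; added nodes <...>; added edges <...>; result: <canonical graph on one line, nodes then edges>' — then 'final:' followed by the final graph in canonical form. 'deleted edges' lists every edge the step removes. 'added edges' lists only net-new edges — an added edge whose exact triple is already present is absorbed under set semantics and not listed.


step 1: rule r1; match: 0->5, 1->0, 2->2, 3->3; deleted nodes 5; deleted edges (5,0,has); (5,2,has); (5,3,has); added nodes 8, 9, 10, 11, 12, 13, 14; added edges (11,0,has); (11,8,has); (11,10,has); (12,2,has); (12,8,has); (12,9,has); (13,3,has); (13,9,has); (13,10,has); (14,8,has); (14,9,has); (14,10,has); result: nodes: 0:pt, 1:pt, 2:pt, 3:pt, 6:F, 7:F, 8:pt, 9:pt, 10:pt, 11:F, 12:F, 13:F, 14:F edges: (6,1,has); (6,1,hask); (6,2,has); (6,3,has); (7,0,has); (7,1,has); (7,3,has); (11,0,has); (11,8,has); (11,10,has); (12,2,has); (12,8,has); (12,9,has); (13,3,has); (13,9,has); (13,10,has); (14,8,has); (14,9,has); (14,10,has)
step 2: rule r1; match: 0->7, 1->0, 2->1, 3->3; deleted nodes 7; deleted edges (7,0,has); (7,1,has); (7,3,has); added nodes 15, 16, 17, 18, 19, 20, 21; added edges (18,0,has); (18,15,has); (18,17,has); (19,1,has); (19,15,has); (19,16,has); (20,3,has); (20,16,has); (20,17,has); (21,15,has); (21,16,has); (21,17,has); result: nodes: 0:pt, 1:pt, 2:pt, 3:pt, 6:F, 8:pt, 9:pt, 10:pt, 11:F, 12:F, 13:F, 14:F, 15:pt, 16:pt, 17:pt, 18:F, 19:F, 20:F, 21:F edges: (6,1,has); (6,1,hask); (6,2,has); (6,3,has); (11,0,has); (11,8,has); (11,10,has); (12,2,has); (12,8,has); (12,9,has); (13,3,has); (13,9,has); (13,10,has); (14,8,has); (14,9,has); (14,10,has); (18,0,has); (18,15,has); (18,17,has); (19,1,has); (19,15,has); (19,16,has); (20,3,has); (20,16,has); (20,17,has); (21,15,has); (21,16,has); (21,17,has)
step 3: rule r1; match: 0->11, 1->0, 2->8, 3->10; deleted nodes 11; deleted edges (11,0,has); (11,8,has); (11,10,has); added nodes 22, 23, 24, 25, 26, 27, 28; added edges (25,0,has); (25,22,has); (25,24,has); (26,8,has); (26,22,has); (26,23,has); (27,10,has); (27,23,has); (27,24,has); (28,22,has); (28,23,has); (28,24,has); result: nodes: 0:pt, 1:pt, 2:pt, 3:pt, 6:F, 8:pt, 9:pt, 10:pt, 12:F, 13:F, 14:F, 15:pt, 16:pt, 17:pt, 18:F, 19:F, 20:F, 21:F, 22:pt, 23:pt, 24:pt, 25:F, 26:F, 27:F, 28:F edges: (6,1,has); (6,1,hask); (6,2,has); (6,3,has); (12,2,has); (12,8,has); (12,9,has); (13,3,has); (13,9,has); (13,10,has); (14,8,has); (14,9,has); (14,10,has); (18,0,has); (18,15,has); (18,17,has); (19,1,has); (19,15,has); (19,16,has); (20,3,has); (20,16,has); (20,17,has); (21,15,has); (21,16,has); (21,17,has); (25,0,has); (25,22,has); (25,24,has); (26,8,has); (26,22,has); (26,23,has); (27,10,has); (27,23,has); (27,24,has); (28,22,has); (28,23,has); (28,24,has)
final:
nodes: 0:pt, 1:pt, 2:pt, 3:pt, 6:F, 8:pt, 9:pt, 10:pt, 12:F, 13:F, 14:F, 15:pt, 16:pt, 17:pt, 18:F, 19:F, 20:F, 21:F, 22:pt, 23:pt, 24:pt, 25:F, 26:F, 27:F, 28:F
edges: (6,1,has); (6,1,hask); (6,2,has); (6,3,has); (12,2,has); (12,8,has); (12,9,has); (13,3,has); (13,9,has); (13,10,has); (14,8,has); (14,9,has); (14,10,has); (18,0,has); (18,15,has); (18,17,has); (19,1,has); (19,15,has); (19,16,has); (20,3,has); (20,16,has); (20,17,has); (21,15,has); (21,16,has); (21,17,has); (25,0,has); (25,22,has); (25,24,has); (26,8,has); (26,22,has); (26,23,has); (27,10,has); (27,23,has); (27,24,has); (28,22,has); (28,23,has); (28,24,has)


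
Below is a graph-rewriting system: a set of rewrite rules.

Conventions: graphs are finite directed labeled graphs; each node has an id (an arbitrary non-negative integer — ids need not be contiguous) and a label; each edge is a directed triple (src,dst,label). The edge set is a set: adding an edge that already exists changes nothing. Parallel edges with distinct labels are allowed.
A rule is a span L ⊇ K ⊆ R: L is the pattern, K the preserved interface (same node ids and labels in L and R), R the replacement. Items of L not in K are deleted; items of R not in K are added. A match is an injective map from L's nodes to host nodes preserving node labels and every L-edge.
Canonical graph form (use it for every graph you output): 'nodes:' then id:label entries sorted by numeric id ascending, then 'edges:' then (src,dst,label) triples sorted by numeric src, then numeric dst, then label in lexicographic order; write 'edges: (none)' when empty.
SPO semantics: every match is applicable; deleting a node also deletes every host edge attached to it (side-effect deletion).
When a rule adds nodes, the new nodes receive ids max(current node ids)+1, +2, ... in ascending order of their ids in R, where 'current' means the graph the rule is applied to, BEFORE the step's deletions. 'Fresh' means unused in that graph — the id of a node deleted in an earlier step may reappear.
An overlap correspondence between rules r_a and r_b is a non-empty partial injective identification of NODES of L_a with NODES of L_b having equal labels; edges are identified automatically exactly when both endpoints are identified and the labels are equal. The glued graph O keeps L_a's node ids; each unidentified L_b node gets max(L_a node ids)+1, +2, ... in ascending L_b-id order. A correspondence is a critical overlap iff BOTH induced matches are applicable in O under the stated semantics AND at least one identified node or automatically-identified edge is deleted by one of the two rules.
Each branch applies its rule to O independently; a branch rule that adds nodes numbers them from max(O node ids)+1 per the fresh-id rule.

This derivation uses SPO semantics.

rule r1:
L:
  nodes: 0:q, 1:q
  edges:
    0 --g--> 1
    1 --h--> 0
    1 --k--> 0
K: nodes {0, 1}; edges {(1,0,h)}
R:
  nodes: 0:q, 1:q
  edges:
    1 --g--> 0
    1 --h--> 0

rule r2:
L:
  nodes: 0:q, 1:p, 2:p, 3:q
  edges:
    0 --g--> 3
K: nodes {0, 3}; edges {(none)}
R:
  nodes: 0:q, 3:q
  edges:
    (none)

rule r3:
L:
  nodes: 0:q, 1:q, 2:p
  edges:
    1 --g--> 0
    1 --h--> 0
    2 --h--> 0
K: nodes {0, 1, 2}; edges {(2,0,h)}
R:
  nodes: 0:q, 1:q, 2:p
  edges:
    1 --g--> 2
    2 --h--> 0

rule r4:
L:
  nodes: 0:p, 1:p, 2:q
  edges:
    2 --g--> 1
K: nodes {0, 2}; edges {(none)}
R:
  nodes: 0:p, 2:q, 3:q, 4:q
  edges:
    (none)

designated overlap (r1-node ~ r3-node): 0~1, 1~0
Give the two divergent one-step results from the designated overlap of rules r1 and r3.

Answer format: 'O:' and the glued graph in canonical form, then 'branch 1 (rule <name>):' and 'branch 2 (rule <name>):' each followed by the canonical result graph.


O:
nodes: 0:q, 1:q, 2:p
edges: (0,1,g); (0,1,h); (1,0,h); (1,0,k); (2,1,h)
branch 1 (rule r1):
nodes: 0:q, 1:q, 2:p
edges: (0,1,h); (1,0,g); (1,0,h); (2,1,h)
branch 2 (rule r3):
nodes: 0:q, 1:q, 2:p
edges: (0,2,g); (1,0,h); (1,0,k); (2,1,h)


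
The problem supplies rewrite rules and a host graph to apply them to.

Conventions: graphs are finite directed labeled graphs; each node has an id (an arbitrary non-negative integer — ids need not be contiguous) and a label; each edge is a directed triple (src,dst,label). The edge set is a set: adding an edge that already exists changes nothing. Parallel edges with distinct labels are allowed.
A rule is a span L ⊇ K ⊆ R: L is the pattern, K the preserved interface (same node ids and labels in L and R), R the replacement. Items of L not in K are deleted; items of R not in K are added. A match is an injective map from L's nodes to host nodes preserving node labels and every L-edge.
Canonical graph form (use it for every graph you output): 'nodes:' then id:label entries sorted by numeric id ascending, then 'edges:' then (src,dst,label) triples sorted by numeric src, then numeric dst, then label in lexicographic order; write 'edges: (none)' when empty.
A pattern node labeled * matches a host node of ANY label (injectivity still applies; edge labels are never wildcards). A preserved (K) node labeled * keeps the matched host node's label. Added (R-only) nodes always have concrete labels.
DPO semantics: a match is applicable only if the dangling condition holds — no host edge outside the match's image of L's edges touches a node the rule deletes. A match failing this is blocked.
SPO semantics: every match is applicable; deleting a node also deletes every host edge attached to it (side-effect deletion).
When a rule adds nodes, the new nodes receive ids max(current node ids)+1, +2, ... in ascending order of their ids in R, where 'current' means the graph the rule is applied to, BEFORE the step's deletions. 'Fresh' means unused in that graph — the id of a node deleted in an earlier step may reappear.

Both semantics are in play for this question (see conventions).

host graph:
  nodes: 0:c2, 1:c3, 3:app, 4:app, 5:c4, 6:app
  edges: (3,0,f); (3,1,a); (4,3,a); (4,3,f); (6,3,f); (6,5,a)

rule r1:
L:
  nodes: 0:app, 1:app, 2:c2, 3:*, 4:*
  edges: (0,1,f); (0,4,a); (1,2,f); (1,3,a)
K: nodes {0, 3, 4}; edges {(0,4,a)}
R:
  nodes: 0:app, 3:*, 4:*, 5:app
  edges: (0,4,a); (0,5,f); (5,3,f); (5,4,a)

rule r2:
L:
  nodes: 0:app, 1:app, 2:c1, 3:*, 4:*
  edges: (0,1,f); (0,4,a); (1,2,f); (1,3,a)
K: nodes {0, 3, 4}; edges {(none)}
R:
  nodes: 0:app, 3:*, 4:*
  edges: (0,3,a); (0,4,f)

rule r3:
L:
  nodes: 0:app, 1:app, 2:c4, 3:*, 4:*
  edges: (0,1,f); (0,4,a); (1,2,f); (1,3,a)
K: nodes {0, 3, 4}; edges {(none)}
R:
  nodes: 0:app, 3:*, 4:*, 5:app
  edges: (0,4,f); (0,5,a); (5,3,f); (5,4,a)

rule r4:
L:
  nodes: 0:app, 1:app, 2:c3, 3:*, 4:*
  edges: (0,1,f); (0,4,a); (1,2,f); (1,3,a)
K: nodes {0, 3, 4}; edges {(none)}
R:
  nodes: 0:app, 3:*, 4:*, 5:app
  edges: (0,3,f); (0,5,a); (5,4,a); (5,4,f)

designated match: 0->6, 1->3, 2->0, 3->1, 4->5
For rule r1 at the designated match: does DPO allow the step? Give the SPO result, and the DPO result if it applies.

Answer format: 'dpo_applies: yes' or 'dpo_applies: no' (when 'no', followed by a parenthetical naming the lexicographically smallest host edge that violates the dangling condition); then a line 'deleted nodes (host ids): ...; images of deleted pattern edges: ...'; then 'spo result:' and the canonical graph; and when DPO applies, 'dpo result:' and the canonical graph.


dpo_applies: no
(the rule deletes node 3, which keeps host edge (4,3,a) outside the match image — the dangling condition fails, DPO blocks; SPO proceeds and side-deletes such edges)
deleted nodes (host ids): 0, 3; images of deleted pattern edges: (3,0,f); (3,1,a); (6,3,f)
spo result:
nodes: 1:c3, 4:app, 5:c4, 6:app, 7:app
edges: (6,5,a); (6,7,f); (7,1,f); (7,5,a)


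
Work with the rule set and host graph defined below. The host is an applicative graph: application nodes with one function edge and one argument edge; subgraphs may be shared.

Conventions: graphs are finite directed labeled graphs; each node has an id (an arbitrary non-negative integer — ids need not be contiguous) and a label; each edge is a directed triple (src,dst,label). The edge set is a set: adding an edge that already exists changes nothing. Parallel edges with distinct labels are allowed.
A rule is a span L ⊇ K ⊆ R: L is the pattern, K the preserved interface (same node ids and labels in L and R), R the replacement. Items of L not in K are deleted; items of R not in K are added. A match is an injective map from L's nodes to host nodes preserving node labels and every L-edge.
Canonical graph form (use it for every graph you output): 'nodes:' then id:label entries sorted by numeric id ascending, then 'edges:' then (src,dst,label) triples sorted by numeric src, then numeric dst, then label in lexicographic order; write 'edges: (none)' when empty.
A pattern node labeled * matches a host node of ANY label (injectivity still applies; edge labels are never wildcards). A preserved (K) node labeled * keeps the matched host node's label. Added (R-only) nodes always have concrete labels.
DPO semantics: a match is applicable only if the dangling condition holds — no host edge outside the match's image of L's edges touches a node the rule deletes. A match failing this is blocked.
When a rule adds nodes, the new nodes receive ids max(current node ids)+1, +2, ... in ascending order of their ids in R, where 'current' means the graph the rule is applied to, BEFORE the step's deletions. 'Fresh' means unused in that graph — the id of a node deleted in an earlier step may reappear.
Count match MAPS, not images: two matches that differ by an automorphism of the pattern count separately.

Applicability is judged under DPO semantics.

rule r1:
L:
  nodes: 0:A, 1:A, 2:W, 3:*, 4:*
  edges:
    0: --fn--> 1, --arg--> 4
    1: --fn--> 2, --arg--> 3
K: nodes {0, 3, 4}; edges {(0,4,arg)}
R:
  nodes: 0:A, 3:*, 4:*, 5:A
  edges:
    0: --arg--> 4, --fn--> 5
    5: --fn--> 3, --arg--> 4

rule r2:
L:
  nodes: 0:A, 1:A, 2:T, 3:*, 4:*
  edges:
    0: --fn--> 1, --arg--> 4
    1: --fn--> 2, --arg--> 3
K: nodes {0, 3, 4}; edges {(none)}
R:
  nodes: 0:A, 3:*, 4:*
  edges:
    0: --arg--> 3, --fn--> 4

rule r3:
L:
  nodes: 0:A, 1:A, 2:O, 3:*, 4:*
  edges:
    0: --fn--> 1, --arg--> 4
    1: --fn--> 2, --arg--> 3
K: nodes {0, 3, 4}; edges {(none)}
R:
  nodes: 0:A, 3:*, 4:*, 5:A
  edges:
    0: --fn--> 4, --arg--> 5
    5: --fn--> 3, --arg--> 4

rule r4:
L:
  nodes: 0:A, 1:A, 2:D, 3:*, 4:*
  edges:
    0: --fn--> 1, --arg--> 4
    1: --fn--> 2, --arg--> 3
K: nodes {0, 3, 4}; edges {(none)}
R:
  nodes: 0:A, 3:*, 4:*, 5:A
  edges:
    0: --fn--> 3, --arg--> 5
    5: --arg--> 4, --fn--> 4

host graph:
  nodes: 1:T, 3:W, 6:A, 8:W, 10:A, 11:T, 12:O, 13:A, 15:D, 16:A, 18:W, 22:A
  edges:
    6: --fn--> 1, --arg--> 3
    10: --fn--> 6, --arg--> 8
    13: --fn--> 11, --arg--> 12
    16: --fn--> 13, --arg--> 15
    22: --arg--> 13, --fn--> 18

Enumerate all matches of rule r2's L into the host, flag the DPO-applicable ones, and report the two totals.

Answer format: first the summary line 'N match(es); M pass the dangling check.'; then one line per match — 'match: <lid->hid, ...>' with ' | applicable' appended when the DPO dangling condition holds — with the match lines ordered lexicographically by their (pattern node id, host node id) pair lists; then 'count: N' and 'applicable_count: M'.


2 match(es); 1 pass the dangling check.
match: 0->10, 1->6, 2->1, 3->3, 4->8 | applicable
match: 0->16, 1->13, 2->11, 3->12, 4->15
count: 2
applicable_count: 1


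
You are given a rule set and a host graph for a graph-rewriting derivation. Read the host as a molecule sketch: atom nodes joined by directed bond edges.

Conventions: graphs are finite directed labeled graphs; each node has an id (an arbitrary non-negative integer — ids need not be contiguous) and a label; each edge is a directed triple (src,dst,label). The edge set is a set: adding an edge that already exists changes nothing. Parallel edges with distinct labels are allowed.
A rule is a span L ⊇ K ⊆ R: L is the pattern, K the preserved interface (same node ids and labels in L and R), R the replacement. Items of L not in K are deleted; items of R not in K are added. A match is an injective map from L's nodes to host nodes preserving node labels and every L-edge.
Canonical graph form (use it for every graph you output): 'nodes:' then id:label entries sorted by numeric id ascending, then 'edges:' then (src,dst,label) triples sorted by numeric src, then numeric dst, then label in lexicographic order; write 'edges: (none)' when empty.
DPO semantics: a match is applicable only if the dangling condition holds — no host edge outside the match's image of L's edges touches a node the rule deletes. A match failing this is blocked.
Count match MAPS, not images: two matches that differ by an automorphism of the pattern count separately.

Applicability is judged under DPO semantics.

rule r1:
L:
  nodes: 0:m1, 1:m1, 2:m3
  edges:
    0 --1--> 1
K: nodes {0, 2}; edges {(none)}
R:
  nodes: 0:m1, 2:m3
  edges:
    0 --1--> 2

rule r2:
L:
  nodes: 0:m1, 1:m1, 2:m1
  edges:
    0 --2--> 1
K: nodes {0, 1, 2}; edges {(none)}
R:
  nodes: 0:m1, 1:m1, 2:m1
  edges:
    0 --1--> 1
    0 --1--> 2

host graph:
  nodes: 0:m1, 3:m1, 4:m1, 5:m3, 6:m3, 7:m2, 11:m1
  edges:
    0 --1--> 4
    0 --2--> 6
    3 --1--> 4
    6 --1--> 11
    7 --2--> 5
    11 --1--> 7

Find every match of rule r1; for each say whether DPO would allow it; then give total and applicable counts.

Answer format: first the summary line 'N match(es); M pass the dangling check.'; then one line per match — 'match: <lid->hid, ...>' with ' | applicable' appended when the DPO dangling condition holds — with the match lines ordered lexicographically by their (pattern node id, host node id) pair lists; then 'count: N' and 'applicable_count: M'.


4 match(es); 0 pass the dangling check.
match: 0->0, 1->4, 2->5
match: 0->0, 1->4, 2->6
match: 0->3, 1->4, 2->5
match: 0->3, 1->4, 2->6
count: 4
applicable_count: 0


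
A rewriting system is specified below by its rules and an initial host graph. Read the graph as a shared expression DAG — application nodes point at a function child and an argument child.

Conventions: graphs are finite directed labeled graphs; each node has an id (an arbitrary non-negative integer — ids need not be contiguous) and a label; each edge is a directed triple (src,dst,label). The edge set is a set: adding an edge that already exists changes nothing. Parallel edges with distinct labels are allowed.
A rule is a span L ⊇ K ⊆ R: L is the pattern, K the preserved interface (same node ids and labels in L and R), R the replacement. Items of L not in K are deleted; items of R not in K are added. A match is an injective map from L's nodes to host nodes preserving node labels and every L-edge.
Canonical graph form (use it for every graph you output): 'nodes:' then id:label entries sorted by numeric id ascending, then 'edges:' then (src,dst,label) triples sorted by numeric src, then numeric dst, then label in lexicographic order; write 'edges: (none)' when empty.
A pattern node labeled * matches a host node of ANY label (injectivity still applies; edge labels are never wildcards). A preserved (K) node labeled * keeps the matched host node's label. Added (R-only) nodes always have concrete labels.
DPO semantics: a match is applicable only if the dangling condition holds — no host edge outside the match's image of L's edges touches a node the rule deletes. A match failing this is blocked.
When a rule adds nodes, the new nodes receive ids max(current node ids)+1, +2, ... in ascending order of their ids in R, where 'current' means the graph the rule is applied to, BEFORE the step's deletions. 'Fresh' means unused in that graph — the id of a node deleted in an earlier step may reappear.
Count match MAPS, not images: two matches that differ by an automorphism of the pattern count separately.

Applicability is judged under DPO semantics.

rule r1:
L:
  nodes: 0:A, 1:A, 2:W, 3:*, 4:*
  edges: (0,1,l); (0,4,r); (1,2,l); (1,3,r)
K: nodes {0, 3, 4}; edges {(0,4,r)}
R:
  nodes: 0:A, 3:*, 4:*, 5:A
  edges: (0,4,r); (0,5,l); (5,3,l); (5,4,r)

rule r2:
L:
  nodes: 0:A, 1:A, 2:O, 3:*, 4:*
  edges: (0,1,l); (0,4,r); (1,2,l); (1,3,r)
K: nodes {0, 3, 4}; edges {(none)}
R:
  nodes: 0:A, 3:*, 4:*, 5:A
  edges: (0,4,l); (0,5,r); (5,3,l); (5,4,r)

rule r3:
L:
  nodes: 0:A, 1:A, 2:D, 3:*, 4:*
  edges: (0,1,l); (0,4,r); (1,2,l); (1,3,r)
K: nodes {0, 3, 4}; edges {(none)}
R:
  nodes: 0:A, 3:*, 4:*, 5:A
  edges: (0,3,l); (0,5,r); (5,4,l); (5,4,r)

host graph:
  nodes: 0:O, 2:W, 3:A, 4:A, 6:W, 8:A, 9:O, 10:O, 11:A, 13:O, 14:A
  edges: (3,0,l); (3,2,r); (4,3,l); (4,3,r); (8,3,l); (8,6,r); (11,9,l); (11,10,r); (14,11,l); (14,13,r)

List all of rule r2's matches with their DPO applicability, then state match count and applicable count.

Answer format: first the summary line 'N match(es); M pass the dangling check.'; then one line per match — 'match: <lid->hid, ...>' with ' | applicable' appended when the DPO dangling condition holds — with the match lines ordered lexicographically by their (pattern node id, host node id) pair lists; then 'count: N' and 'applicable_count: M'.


2 match(es); 1 pass the dangling check.
match: 0->8, 1->3, 2->0, 3->2, 4->6
match: 0->14, 1->11, 2->9, 3->10, 4->13 | applicable
count: 2
applicable_count: 1


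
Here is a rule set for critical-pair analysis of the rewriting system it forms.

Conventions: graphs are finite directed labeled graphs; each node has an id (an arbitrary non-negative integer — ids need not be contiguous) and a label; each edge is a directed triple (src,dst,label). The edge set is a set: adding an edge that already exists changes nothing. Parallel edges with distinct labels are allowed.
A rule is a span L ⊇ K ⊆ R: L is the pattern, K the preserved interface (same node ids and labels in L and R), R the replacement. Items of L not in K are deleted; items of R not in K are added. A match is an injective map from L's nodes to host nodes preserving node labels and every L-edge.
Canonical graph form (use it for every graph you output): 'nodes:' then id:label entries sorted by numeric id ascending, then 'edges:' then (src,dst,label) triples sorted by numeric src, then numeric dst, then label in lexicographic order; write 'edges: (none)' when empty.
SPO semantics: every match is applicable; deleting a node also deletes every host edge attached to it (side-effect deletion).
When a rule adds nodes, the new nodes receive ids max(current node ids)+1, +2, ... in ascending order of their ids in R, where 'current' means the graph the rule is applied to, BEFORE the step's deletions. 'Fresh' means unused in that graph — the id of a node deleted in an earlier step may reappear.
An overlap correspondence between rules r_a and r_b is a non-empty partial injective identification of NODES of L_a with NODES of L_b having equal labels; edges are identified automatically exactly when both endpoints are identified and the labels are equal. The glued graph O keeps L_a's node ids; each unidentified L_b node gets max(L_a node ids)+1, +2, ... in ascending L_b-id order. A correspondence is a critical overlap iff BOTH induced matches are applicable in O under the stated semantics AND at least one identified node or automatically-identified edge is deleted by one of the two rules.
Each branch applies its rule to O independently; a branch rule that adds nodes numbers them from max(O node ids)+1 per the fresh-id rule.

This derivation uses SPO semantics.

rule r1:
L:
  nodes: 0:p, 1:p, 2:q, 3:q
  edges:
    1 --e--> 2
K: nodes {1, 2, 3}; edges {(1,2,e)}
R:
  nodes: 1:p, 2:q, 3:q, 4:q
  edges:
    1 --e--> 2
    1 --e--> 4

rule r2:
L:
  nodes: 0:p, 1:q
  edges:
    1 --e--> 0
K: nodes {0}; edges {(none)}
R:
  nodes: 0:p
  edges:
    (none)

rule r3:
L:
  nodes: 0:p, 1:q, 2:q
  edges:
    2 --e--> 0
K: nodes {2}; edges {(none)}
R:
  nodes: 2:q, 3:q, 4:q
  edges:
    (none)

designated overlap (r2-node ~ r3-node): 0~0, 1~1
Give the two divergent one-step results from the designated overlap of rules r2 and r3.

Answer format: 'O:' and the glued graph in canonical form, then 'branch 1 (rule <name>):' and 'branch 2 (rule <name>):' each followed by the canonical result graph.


O:
nodes: 0:p, 1:q, 2:q
edges: (1,0,e); (2,0,e)
branch 1 (rule r2):
nodes: 0:p, 2:q
edges: (2,0,e)
branch 2 (rule r3):
nodes: 2:q, 3:q, 4:q
edges: (none)


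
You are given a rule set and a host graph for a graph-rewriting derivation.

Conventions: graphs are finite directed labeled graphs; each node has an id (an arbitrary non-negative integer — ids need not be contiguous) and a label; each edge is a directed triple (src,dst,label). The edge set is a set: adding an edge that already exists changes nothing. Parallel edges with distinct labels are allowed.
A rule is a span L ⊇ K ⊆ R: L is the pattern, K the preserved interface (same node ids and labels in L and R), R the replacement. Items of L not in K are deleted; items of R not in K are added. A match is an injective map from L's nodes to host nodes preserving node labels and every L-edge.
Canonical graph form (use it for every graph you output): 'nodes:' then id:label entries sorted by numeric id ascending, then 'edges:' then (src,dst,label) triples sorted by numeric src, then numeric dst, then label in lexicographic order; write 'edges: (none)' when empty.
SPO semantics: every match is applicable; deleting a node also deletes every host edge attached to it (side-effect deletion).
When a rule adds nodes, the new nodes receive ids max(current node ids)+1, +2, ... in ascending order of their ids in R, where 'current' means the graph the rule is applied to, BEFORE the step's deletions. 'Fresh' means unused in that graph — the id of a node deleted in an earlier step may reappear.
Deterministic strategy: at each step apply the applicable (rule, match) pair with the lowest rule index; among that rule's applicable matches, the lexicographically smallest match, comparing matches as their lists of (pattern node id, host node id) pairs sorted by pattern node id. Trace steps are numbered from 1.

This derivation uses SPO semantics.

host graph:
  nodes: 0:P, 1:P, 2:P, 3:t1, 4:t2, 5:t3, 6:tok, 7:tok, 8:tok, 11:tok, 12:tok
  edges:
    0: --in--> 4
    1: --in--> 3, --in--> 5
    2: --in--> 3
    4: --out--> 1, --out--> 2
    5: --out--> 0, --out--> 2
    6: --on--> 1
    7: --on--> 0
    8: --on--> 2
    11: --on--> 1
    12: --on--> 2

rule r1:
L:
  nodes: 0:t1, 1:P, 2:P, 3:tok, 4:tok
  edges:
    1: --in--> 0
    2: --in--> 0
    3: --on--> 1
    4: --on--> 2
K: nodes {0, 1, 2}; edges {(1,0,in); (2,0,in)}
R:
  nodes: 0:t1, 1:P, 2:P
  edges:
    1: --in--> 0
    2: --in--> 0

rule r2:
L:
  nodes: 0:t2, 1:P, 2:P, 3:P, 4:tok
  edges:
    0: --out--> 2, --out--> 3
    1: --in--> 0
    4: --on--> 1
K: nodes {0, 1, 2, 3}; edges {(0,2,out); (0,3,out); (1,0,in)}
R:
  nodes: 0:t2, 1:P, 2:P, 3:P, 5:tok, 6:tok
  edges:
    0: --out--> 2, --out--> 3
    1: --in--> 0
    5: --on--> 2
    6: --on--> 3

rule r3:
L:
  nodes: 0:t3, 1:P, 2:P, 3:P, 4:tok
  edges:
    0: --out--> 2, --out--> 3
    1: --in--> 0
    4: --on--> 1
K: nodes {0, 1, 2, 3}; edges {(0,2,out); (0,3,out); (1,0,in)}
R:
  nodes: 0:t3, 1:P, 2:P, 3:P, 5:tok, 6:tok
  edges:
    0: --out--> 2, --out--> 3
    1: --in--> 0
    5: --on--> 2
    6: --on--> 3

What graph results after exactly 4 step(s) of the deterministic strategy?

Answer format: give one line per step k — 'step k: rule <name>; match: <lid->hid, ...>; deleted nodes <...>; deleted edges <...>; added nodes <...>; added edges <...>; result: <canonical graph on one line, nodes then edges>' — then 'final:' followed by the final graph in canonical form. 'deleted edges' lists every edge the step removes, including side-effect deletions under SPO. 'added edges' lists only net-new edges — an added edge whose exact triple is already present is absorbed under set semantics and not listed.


step 1: rule r1; match: 0->3, 1->1, 2->2, 3->6, 4->8; deleted nodes 6, 8; deleted edges (6,1,on); (8,2,on); added nodes (none); added edges (none); result: nodes: 0:P, 1:P, 2:P, 3:t1, 4:t2, 5:t3, 7:tok, 11:tok, 12:tok edges: (0,4,in); (1,3,in); (1,5,in); (2,3,in); (4,1,out); (4,2,out); (5,0,out); (5,2,out); (7,0,on); (11,1,on); (12,2,on)
step 2: rule r1; match: 0->3, 1->1, 2->2, 3->11, 4->12; deleted nodes 11, 12; deleted edges (11,1,on); (12,2,on); added nodes (none); added edges (none); result: nodes: 0:P, 1:P, 2:P, 3:t1, 4:t2, 5:t3, 7:tok edges: (0,4,in); (1,3,in); (1,5,in); (2,3,in); (4,1,out); (4,2,out); (5,0,out); (5,2,out); (7,0,on)
step 3: rule r2; match: 0->4, 1->0, 2->1, 3->2, 4->7; deleted nodes 7; deleted edges (7,0,on); added nodes 8, 9; added edges (8,1,on); (9,2,on); result: nodes: 0:P, 1:P, 2:P, 3:t1, 4:t2, 5:t3, 8:tok, 9:tok edges: (0,4,in); (1,3,in); (1,5,in); (2,3,in); (4,1,out); (4,2,out); (5,0,out); (5,2,out); (8,1,on); (9,2,on)
step 4: rule r1; match: 0->3, 1->1, 2->2, 3->8, 4->9; deleted nodes 8, 9; deleted edges (8,1,on); (9,2,on); added nodes (none); added edges (none); result: nodes: 0:P, 1:P, 2:P, 3:t1, 4:t2, 5:t3 edges: (0,4,in); (1,3,in); (1,5,in); (2,3,in); (4,1,out); (4,2,out); (5,0,out); (5,2,out)
final:
nodes: 0:P, 1:P, 2:P, 3:t1, 4:t2, 5:t3
edges: (0,4,in); (1,3,in); (1,5,in); (2,3,in); (4,1,out); (4,2,out); (5,0,out); (5,2,out)
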